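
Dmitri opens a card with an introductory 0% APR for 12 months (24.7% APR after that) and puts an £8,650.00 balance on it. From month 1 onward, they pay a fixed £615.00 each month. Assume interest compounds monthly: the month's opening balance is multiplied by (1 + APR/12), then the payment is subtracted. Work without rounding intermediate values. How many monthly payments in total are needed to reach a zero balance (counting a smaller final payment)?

15 months

Promo months 1–12 at r₀ = 0%/12 = 0; months 13+ at r₁ = 24.7%/12 = 0.0205833.
After month 12 (no interest yet): B = £8,650.00 − 12·£615.00 = £1,270.00.
Then at r₁ with £615.00/mo: n₂ = −ln(1 − r₁·B/P)/ln(1+r₁) ≈ 2.13 → 3 more payments.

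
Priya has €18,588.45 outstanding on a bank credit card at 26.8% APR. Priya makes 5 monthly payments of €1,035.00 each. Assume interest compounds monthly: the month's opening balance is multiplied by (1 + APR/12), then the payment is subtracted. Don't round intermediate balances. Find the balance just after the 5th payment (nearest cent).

Monthly rate r = 26.8%/12 = 2.23333% = 0.0223333.
Each month: B ← B·(1+r) − €1,035.00.
Month 1: interest €415.14; balance after payment €17,968.59.
Month 2: interest €401.30; balance after payment €17,334.89.
Month 3: interest €387.15; balance after payment €16,687.04.
Month 4: interest €372.68; balance after payment €16,024.71.
Month 5: interest €357.89; balance after payment €15,347.60.

€15,347.60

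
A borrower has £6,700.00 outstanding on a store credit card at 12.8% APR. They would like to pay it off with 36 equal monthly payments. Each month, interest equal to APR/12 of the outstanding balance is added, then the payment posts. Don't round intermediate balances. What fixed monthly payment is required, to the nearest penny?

£225.10

Monthly rate r = 12.8%/12 = 1.06667% = 0.0106667.
Level-payment amortization: P = B₀·r / (1 − (1+r)^(−n)) = 6700.00·0.0106667 / (1 − 1.01067^(−36)).
Denominator 1 − (1+r)^(−36) = 0.317482047.
P = 71.4667 / 0.317482047 ≈ 225.10.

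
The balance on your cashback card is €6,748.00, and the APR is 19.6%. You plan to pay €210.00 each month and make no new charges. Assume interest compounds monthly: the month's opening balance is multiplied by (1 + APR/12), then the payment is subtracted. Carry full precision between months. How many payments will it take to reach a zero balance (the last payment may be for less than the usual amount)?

Monthly rate r = 19.6%/12 = 1.63333% = 0.0163333.
Recurrence: B ← B·(1+r) − €210.00.
Month 1: interest €110.22; balance after payment €6,648.22.
Month 2: interest €108.59; balance after payment €6,546.80.
Closed form: n = −ln(1 − rB₀/P)/ln(1+r) = −ln(0.47516)/ln(1.01633) ≈ 45.929, so the balance reaches zero during payment 46.

46 payments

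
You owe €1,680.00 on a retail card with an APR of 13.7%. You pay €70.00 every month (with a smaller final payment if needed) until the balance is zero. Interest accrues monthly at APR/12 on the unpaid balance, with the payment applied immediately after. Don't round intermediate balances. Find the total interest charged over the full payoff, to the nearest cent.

Monthly rate r = 13.7%/12 = 1.14167% = 0.0114167.
Payoff takes n = ⌈−ln(1 − rB₀/P)/ln(1+r)⌉ = ⌈28.207⌉ = 29 payments; the last is €14.55.
Total paid = 28·€70.00 + €14.55 = €1,974.55.
Total interest = total paid − principal = €1,974.55 − €1,680.00 = €294.55.

€294.55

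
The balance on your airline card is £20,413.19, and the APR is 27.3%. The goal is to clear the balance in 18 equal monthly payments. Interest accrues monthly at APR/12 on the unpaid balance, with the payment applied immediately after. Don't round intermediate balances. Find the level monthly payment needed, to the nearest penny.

Monthly rate r = 27.3%/12 = 2.275% = 0.02275.
Level-payment amortization: P = B₀·r / (1 − (1+r)^(−n)) = 20413.19·0.02275 / (1 − 1.02275^(−18)).
Denominator 1 − (1+r)^(−18) = 0.332964093.
P = 464.4 / 0.332964093 ≈ 1394.75.

£1,394.75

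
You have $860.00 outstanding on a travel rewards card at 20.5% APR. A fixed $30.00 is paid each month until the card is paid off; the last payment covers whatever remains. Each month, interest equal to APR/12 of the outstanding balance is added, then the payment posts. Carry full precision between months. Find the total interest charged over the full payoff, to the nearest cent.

$331.62

Monthly rate r = 20.5%/12 = 1.70833% = 0.0170833.
Payoff takes n = ⌈−ln(1 − rB₀/P)/ln(1+r)⌉ = ⌈39.719⌉ = 40 payments; the last is $21.62.
Total paid = 39·$30.00 + $21.62 = $1,191.62.
Total interest = total paid − principal = $1,191.62 − $860.00 = $331.62.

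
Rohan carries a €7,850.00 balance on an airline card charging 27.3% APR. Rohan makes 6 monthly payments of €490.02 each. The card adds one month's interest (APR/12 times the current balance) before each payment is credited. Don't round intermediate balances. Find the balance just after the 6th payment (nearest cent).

€5,871.85

Monthly rate r = 27.3%/12 = 2.275% = 0.02275.
Each month: B ← B·(1+r) − €490.02.
Month 1: interest €178.59; balance after payment €7,538.57.
Month 2: interest €171.50; balance after payment €7,220.05.
Month 3: interest €164.26; balance after payment €6,894.29.
Month 4: interest €156.85; balance after payment €6,561.11.
Month 5: interest €149.27; balance after payment €6,220.36.
Month 6: interest €141.51; balance after payment €5,871.85.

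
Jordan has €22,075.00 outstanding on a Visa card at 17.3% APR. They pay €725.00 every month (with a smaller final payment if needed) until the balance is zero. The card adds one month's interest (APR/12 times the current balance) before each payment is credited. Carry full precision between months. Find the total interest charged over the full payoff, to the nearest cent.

Monthly rate r = 17.3%/12 = 1.44167% = 0.0144167.
Payoff takes n = ⌈−ln(1 − rB₀/P)/ln(1+r)⌉ = ⌈40.379⌉ = 41 payments; the last is €275.67.
Total paid = 40·€725.00 + €275.67 = €29,275.67.
Total interest = total paid − principal = €29,275.67 − €22,075.00 = €7,200.67.

€7,200.67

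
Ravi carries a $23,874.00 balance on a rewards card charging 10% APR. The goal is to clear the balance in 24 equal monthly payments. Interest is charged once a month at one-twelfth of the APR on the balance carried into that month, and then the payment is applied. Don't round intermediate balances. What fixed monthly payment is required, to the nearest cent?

Monthly rate r = 10%/12 = 0.833333% = 0.00833333.
Level-payment amortization: P = B₀·r / (1 − (1+r)^(−n)) = 23874.00·0.00833333 / (1 − 1.00833^(−24)).
Denominator 1 − (1+r)^(−24) = 0.180590457.
P = 198.95 / 0.180590457 ≈ 1101.66.

$1,101.66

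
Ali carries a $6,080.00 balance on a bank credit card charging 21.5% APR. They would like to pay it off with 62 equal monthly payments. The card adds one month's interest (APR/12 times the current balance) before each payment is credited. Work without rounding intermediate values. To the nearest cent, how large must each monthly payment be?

Monthly rate r = 21.5%/12 = 1.79167% = 0.0179167.
Level-payment amortization: P = B₀·r / (1 − (1+r)^(−n)) = 6080.00·0.0179167 / (1 − 1.01792^(−62)).
Denominator 1 − (1+r)^(−62) = 0.667461423.
P = 108.933 / 0.667461423 ≈ 163.21.

$163.21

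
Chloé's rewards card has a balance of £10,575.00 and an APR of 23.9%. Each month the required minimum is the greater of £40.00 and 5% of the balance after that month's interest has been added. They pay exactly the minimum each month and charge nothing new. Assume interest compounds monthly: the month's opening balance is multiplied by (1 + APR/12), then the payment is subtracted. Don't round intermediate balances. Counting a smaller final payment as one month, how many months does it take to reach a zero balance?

Monthly rate r = 23.9%/12 = 1.99167% = 0.0199167.
While 5% of the post-interest balance exceeds £40.00, each month B ← (B·(1+r))·(1 − 0.05), i.e. B shrinks by the factor (1+r)·0.95 = 0.96892.
This holds for months 1–83. Entering month 84 the balance is £769.50; 5% of the post-interest balance is now below £40.00, so the flat £40.00 minimum applies from here.
From month 84 a fixed £40.00 at rate r clears £769.50 in 25 more payments. Total: 83 + 25 = 108 months.

108 months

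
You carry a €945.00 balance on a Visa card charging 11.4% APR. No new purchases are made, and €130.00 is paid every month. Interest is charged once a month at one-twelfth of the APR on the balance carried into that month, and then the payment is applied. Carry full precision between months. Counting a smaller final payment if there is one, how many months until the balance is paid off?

Monthly rate r = 11.4%/12 = 0.95% = 0.0095.
Recurrence: B ← B·(1+r) − €130.00.
Month 1: interest €8.98; balance after payment €823.98.
Month 2: interest €7.83; balance after payment €701.81.
Closed form: n = −ln(1 − rB₀/P)/ln(1+r) = −ln(0.93094)/ln(1.0095) ≈ 7.568, so the balance reaches zero during payment 8.

8 months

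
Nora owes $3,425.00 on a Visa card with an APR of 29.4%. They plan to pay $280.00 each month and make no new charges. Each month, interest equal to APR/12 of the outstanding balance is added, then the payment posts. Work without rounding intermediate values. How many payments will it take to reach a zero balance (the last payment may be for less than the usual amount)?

15 payments

Monthly rate r = 29.4%/12 = 2.45% = 0.0245.
Recurrence: B ← B·(1+r) − $280.00.
Month 1: interest $83.91; balance after payment $3,228.91.
Month 2: interest $79.11; balance after payment $3,028.02.
Closed form: n = −ln(1 − rB₀/P)/ln(1+r) = −ln(0.70031)/ln(1.0245) ≈ 14.717, so the balance reaches zero during payment 15.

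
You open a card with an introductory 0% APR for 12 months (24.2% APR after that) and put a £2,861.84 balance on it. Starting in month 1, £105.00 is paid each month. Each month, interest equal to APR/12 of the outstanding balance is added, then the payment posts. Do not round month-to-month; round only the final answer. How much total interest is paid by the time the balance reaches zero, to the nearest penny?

£331.97

Promo months 1–12 at r₀ = 0%/12 = 0; months 13+ at r₁ = 24.2%/12 = 0.0201667.
After month 12 (no interest yet): B = £2,861.84 − 12·£105.00 = £1,601.84.
Then at r₁ with £105.00/mo: n₂ = −ln(1 − r₁·B/P)/ln(1+r₁) ≈ 18.41 → 19 more payments.
Total paid = 30·£105.00 + £43.81 = £3,193.81; interest = £3,193.81 − £2,861.84 = £331.97.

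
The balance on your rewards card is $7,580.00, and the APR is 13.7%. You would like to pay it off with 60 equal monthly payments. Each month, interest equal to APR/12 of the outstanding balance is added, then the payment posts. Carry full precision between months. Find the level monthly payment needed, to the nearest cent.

$175.20

Monthly rate r = 13.7%/12 = 1.14167% = 0.0114167.
Level-payment amortization: P = B₀·r / (1 − (1+r)^(−n)) = 7580.00·0.0114167 / (1 − 1.01142^(−60)).
Denominator 1 − (1+r)^(−60) = 0.493949747.
P = 86.5383 / 0.493949747 ≈ 175.20.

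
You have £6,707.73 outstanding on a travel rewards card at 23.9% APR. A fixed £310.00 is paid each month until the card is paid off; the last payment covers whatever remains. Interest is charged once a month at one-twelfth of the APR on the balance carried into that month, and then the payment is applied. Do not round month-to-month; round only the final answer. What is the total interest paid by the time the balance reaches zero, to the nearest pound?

£2,155

Monthly rate r = 23.9%/12 = 1.99167% = 0.0199167.
Payoff takes n = ⌈−ln(1 − rB₀/P)/ln(1+r)⌉ = ⌈28.589⌉ = 29 payments; the last is £183.20.
Total paid = 28·£310.00 + £183.20 = £8,863.20.
Total interest = total paid − principal = £8,863.20 − £6,707.73 = £2,155.47.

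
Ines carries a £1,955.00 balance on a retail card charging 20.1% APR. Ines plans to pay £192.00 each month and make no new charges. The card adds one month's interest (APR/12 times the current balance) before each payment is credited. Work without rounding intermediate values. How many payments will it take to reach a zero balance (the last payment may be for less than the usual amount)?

12 payments

Monthly rate r = 20.1%/12 = 1.675% = 0.01675.
Recurrence: B ← B·(1+r) − £192.00.
Month 1: interest £32.75; balance after payment £1,795.75.
Month 2: interest £30.08; balance after payment £1,633.82.
Closed form: n = −ln(1 − rB₀/P)/ln(1+r) = −ln(0.82945)/ln(1.01675) ≈ 11.257, so the balance reaches zero during payment 12.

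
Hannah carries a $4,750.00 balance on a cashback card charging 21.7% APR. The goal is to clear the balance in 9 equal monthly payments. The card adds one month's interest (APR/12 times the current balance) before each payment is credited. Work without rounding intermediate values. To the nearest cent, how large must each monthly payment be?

$576.64

Monthly rate r = 21.7%/12 = 1.80833% = 0.0180833.
Level-payment amortization: P = B₀·r / (1 − (1+r)^(−n)) = 4750.00·0.0180833 / (1 − 1.01808^(−9)).
Denominator 1 − (1+r)^(−9) = 0.14895985.
P = 85.8958 / 0.14895985 ≈ 576.64.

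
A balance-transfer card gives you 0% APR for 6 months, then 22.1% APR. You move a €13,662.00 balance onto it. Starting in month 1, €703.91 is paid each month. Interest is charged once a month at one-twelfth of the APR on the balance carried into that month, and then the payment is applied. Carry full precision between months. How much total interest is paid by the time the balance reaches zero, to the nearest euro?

€1,503

Promo months 1–6 at r₀ = 0%/12 = 0; months 7+ at r₁ = 22.1%/12 = 0.0184167.
After month 6 (no interest yet): B = €13,662.00 − 6·€703.91 = €9,438.54.
Then at r₁ with €703.91/mo: n₂ = −ln(1 − r₁·B/P)/ln(1+r₁) ≈ 15.54 → 16 more payments.
Total paid = 21·€703.91 + €382.64 = €15,164.75; interest = €15,164.75 − €13,662.00 = €1,502.75.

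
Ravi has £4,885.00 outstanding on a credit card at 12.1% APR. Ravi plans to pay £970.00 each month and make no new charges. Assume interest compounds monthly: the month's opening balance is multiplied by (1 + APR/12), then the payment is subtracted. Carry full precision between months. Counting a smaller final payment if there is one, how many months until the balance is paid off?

6 payments

Monthly rate r = 12.1%/12 = 1.00833% = 0.0100833.
Recurrence: B ← B·(1+r) − £970.00.
Month 1: interest £49.26; balance after payment £3,964.26.
Month 2: interest £39.97; balance after payment £3,034.23.
Month 3: interest £30.60; balance after payment £2,094.83.
Month 4: interest £21.12; balance after payment £1,145.95.
Month 5: interest £11.55; balance after payment £187.50.
Month 6: interest £1.89; balance after payment £0.00.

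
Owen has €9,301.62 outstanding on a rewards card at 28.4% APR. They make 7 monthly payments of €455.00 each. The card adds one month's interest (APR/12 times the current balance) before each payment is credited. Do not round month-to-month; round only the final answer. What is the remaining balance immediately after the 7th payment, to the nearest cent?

€7,536.15

Monthly rate r = 28.4%/12 = 2.36667% = 0.0236667.
Each month: B ← B·(1+r) − €455.00.
Month 1: interest €220.14; balance after payment €9,066.76.
Month 2: interest €214.58; balance after payment €8,826.34.
Month 3: interest €208.89; balance after payment €8,580.23.
Month 4: interest €203.07; balance after payment €8,328.29.
Month 5: interest €197.10; balance after payment €8,070.40.
Month 6: interest €191.00; balance after payment €7,806.40.
Month 7: interest €184.75; balance after payment €7,536.15.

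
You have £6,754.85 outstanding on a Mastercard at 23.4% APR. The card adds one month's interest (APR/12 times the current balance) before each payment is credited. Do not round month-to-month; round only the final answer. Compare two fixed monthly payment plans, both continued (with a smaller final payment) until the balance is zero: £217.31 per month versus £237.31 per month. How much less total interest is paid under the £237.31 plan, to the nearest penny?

£533.86

Monthly rate r = 23.4%/12 = 1.95% = 0.0195.
At £217.31/mo: n = ⌈−ln(1 − rB₀/P)/ln(1+r)⌉ = 49 payments (last £53.96); total interest = total paid − £6,754.85 = £3,729.99.
At £237.31/mo: 42 payments (last £221.27); total interest £3,196.13.
Interest saved = £3,729.99 − £3,196.13 = £533.86.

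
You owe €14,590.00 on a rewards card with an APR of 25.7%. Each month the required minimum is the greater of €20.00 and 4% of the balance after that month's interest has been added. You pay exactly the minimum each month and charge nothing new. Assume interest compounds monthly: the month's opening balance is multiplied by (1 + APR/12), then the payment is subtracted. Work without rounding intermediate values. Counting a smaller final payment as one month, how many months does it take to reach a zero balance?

Monthly rate r = 25.7%/12 = 2.14167% = 0.0214167.
While 4% of the post-interest balance exceeds €20.00, each month B ← (B·(1+r))·(1 − 0.04), i.e. B shrinks by the factor (1+r)·0.96 = 0.98056.
This holds for months 1–173. Entering month 174 the balance is €488.75; 4% of the post-interest balance is now below €20.00, so the flat €20.00 minimum applies from here.
From month 174 a fixed €20.00 at rate r clears €488.75 in 35 more payments. Total: 173 + 35 = 208 months.

208 months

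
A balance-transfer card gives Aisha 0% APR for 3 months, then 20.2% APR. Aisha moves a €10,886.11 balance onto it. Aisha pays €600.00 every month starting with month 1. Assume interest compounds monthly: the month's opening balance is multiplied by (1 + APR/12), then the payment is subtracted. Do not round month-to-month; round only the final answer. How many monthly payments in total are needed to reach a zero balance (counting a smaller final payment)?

21 payments

Promo months 1–3 at r₀ = 0%/12 = 0; months 4+ at r₁ = 20.2%/12 = 0.0168333.
After month 3 (no interest yet): B = €10,886.11 − 3·€600.00 = €9,086.11.
Then at r₁ with €600.00/mo: n₂ = −ln(1 − r₁·B/P)/ln(1+r₁) ≈ 17.63 → 18 more payments.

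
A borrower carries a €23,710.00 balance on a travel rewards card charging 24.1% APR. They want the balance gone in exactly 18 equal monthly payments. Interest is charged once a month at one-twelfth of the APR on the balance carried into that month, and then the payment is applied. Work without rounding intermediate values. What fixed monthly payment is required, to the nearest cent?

€1,582.67

Monthly rate r = 24.1%/12 = 2.00833% = 0.0200833.
Level-payment amortization: P = B₀·r / (1 − (1+r)^(−n)) = 23710.00·0.0200833 / (1 − 1.02008^(−18)).
Denominator 1 − (1+r)^(−18) = 0.300869472.
P = 476.176 / 0.300869472 ≈ 1582.67.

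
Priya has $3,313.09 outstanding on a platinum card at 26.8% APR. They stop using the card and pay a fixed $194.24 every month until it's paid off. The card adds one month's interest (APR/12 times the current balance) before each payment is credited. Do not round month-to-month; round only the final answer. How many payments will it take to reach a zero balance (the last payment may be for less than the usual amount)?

Monthly rate r = 26.8%/12 = 2.23333% = 0.0223333.
Recurrence: B ← B·(1+r) − $194.24.
Month 1: interest $73.99; balance after payment $3,192.84.
Month 2: interest $71.31; balance after payment $3,069.91.
Closed form: n = −ln(1 − rB₀/P)/ln(1+r) = −ln(0.61907)/ln(1.02233) ≈ 21.711, so the balance reaches zero during payment 22.

22 months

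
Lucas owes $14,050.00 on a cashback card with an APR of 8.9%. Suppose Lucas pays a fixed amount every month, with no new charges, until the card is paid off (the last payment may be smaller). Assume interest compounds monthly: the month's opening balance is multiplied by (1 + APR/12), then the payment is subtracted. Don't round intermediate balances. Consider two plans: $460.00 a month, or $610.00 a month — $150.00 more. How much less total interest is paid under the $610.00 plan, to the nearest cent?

Monthly rate r = 8.9%/12 = 0.741667% = 0.00741667.
At $460.00/mo: n = ⌈−ln(1 − rB₀/P)/ln(1+r)⌉ = 35 payments (last $350.99); total interest = total paid − $14,050.00 = $1,940.99.
At $610.00/mo: 26 payments (last $214.60); total interest $1,414.60.
Interest saved = $1,940.99 − $1,414.60 = $526.39.

$526.39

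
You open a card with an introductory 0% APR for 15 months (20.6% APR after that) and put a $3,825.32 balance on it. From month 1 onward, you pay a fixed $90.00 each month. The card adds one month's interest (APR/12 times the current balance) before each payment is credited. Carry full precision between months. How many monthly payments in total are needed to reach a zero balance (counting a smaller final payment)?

Promo months 1–15 at r₀ = 0%/12 = 0; months 16+ at r₁ = 20.6%/12 = 0.0171667.
After month 15 (no interest yet): B = $3,825.32 − 15·$90.00 = $2,475.32.
Then at r₁ with $90.00/mo: n₂ = −ln(1 − r₁·B/P)/ln(1+r₁) ≈ 37.54 → 38 more payments.

53 payments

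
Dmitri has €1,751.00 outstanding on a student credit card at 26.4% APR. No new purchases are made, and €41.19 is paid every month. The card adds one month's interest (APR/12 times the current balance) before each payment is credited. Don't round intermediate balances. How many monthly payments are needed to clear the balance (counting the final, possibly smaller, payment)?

Monthly rate r = 26.4%/12 = 2.2% = 0.022.
Recurrence: B ← B·(1+r) − €41.19.
Month 1: interest €38.52; balance after payment €1,748.33.
Month 2: interest €38.46; balance after payment €1,745.61.
Closed form: n = −ln(1 − rB₀/P)/ln(1+r) = −ln(0.064773)/ln(1.022) ≈ 125.766, so the balance reaches zero during payment 126.

126 months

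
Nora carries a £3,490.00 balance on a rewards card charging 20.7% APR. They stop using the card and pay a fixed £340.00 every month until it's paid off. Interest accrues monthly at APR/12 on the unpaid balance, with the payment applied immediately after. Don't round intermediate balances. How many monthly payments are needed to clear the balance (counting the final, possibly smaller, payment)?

Monthly rate r = 20.7%/12 = 1.725% = 0.01725.
Recurrence: B ← B·(1+r) − £340.00.
Month 1: interest £60.20; balance after payment £3,210.20.
Month 2: interest £55.38; balance after payment £2,925.58.
Closed form: n = −ln(1 − rB₀/P)/ln(1+r) = −ln(0.82293)/ln(1.01725) ≈ 11.395, so the balance reaches zero during payment 12.

12 months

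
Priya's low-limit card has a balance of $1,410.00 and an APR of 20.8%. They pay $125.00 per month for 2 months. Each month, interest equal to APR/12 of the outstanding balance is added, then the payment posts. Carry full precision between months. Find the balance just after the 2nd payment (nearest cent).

$1,207.14

Monthly rate r = 20.8%/12 = 1.73333% = 0.0173333.
Each month: B ← B·(1+r) − $125.00.
Month 1: interest $24.44; balance after payment $1,309.44.
Month 2: interest $22.70; balance after payment $1,207.14.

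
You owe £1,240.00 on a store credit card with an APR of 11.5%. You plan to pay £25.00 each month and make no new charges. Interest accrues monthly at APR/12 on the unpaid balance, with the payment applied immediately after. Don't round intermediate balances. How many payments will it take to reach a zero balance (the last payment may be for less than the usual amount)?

68 payments

Monthly rate r = 11.5%/12 = 0.958333% = 0.00958333.
Recurrence: B ← B·(1+r) − £25.00.
Month 1: interest £11.88; balance after payment £1,226.88.
Month 2: interest £11.76; balance after payment £1,213.64.
Closed form: n = −ln(1 − rB₀/P)/ln(1+r) = −ln(0.52467)/ln(1.00958) ≈ 67.626, so the balance reaches zero during payment 68.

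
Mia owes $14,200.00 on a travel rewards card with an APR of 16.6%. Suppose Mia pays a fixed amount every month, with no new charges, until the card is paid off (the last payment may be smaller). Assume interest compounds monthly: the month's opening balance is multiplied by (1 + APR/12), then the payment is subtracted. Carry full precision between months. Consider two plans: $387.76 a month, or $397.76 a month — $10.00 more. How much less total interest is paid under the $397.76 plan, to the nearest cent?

Monthly rate r = 16.6%/12 = 1.38333% = 0.0138333.
At $387.76/mo: n = ⌈−ln(1 − rB₀/P)/ln(1+r)⌉ = 52 payments (last $162.64); total interest = total paid − $14,200.00 = $5,738.40.
At $397.76/mo: 50 payments (last $224.54); total interest $5,514.78.
Interest saved = $5,738.40 − $5,514.78 = $223.62.

$223.62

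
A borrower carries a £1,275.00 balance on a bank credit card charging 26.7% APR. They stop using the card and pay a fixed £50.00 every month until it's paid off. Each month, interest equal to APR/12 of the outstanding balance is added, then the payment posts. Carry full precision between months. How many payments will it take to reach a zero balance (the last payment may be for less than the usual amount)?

Monthly rate r = 26.7%/12 = 2.225% = 0.02225.
Recurrence: B ← B·(1+r) − £50.00.
Month 1: interest £28.37; balance after payment £1,253.37.
Month 2: interest £27.89; balance after payment £1,231.26.
Closed form: n = −ln(1 − rB₀/P)/ln(1+r) = −ln(0.43263)/ln(1.02225) ≈ 38.075, so the balance reaches zero during payment 39.

39 payments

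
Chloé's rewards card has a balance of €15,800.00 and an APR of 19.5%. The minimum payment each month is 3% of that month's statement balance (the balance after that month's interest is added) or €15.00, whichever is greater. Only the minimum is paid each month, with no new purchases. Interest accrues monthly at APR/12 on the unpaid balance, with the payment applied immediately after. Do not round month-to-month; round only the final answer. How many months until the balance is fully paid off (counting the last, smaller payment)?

290 months

Monthly rate r = 19.5%/12 = 1.625% = 0.01625.
While 3% of the post-interest balance exceeds €15.00, each month B ← (B·(1+r))·(1 − 0.03), i.e. B shrinks by the factor (1+r)·0.97 = 0.98576.
This holds for months 1–242. Entering month 243 the balance is €491.53; 3% of the post-interest balance is now below €15.00, so the flat €15.00 minimum applies from here.
From month 243 a fixed €15.00 at rate r clears €491.53 in 48 more payments. Total: 242 + 48 = 290 months.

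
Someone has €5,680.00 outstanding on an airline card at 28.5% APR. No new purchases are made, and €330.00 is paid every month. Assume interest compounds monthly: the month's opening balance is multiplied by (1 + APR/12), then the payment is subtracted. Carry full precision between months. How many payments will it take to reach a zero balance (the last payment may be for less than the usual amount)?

23 payments

Monthly rate r = 28.5%/12 = 2.375% = 0.02375.
Recurrence: B ← B·(1+r) − €330.00.
Month 1: interest €134.90; balance after payment €5,484.90.
Month 2: interest €130.27; balance after payment €5,285.17.
Closed form: n = −ln(1 − rB₀/P)/ln(1+r) = −ln(0.59121)/ln(1.02375) ≈ 22.391, so the balance reaches zero during payment 23.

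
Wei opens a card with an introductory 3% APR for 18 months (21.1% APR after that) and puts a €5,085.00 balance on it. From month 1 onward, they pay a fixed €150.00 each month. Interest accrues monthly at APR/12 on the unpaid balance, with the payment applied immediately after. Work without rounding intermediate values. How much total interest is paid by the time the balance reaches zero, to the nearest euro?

€687

Promo months 1–18 at r₀ = 3%/12 = 0.0025; months 19+ at r₁ = 21.1%/12 = 0.0175833.
After month 18: iterate B ← B·(1+r₀) − €150.00 for 18 months → €2,560.61.
Then at r₁ with €150.00/mo: n₂ = −ln(1 − r₁·B/P)/ln(1+r₁) ≈ 20.48 → 21 more payments.
Total paid = 38·€150.00 + €71.69 = €5,771.69; interest = €5,771.69 − €5,085.00 = €686.69.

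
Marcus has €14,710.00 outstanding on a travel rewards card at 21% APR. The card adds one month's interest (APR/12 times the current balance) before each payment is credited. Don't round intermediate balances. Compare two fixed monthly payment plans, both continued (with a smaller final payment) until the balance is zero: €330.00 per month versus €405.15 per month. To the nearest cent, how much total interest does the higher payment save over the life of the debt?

€5,246.54

Monthly rate r = 21%/12 = 1.75% = 0.0175.
At €330.00/mo: n = ⌈−ln(1 − rB₀/P)/ln(1+r)⌉ = 88 payments (last €98.38); total interest = total paid − €14,710.00 = €14,098.38.
At €405.15/mo: 59 payments (last €63.14); total interest €8,851.84.
Interest saved = €14,098.38 − €8,851.84 = €5,246.54.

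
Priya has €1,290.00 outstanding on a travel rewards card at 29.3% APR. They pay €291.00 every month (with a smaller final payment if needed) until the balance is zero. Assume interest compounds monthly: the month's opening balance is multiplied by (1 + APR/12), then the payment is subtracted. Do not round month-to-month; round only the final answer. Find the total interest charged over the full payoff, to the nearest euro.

Monthly rate r = 29.3%/12 = 2.44167% = 0.0244167.
Payoff takes n = ⌈−ln(1 − rB₀/P)/ln(1+r)⌉ = ⌈4.749⌉ = 5 payments; the last is €218.56.
Total paid = 4·€291.00 + €218.56 = €1,382.56.
Total interest = total paid − principal = €1,382.56 − €1,290.00 = €92.56.

€93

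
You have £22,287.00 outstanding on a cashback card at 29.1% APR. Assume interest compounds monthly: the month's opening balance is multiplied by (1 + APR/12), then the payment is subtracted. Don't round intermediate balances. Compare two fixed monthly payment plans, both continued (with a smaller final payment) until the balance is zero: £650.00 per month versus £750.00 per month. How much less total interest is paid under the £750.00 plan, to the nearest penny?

Monthly rate r = 29.1%/12 = 2.425% = 0.02425.
At £650.00/mo: n = ⌈−ln(1 − rB₀/P)/ln(1+r)⌉ = 75 payments (last £207.67); total interest = total paid − £22,287.00 = £26,020.67.
At £750.00/mo: 54 payments (last £165.67); total interest £17,628.67.
Interest saved = £26,020.67 − £17,628.67 = £8,392.00.

£8,392.00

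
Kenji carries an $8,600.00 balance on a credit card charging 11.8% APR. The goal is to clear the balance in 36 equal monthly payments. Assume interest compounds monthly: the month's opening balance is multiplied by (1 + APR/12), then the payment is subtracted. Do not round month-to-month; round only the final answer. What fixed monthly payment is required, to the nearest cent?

Monthly rate r = 11.8%/12 = 0.983333% = 0.00983333.
Level-payment amortization: P = B₀·r / (1 − (1+r)^(−n)) = 8600.00·0.00983333 / (1 − 1.00983^(−36)).
Denominator 1 − (1+r)^(−36) = 0.296910319.
P = 84.5667 / 0.296910319 ≈ 284.82.

$284.82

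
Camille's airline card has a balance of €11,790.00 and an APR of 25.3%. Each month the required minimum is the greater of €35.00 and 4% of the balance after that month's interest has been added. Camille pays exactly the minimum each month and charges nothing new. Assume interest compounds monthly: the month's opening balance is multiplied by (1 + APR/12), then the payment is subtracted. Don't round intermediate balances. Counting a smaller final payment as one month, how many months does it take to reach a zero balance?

167 months

Monthly rate r = 25.3%/12 = 2.10833% = 0.0210833.
While 4% of the post-interest balance exceeds €35.00, each month B ← (B·(1+r))·(1 − 0.04), i.e. B shrinks by the factor (1+r)·0.96 = 0.98024.
This holds for months 1–132. Entering month 133 the balance is €846.04; 4% of the post-interest balance is now below €35.00, so the flat €35.00 minimum applies from here.
From month 133 a fixed €35.00 at rate r clears €846.04 in 35 more payments. Total: 132 + 35 = 167 months.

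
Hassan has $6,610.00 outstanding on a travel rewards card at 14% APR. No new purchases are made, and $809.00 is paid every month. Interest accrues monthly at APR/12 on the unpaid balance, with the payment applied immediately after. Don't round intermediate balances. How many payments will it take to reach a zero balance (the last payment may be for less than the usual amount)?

9 payments

Monthly rate r = 14%/12 = 1.16667% = 0.0116667.
Recurrence: B ← B·(1+r) − $809.00.
Month 1: interest $77.12; balance after payment $5,878.12.
Month 2: interest $68.58; balance after payment $5,137.69.
Closed form: n = −ln(1 − rB₀/P)/ln(1+r) = −ln(0.90468)/ln(1.01167) ≈ 8.637, so the balance reaches zero during payment 9.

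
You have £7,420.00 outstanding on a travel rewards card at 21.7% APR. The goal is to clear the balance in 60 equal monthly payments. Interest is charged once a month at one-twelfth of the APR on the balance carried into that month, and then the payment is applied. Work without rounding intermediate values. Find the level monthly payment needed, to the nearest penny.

£203.67

Monthly rate r = 21.7%/12 = 1.80833% = 0.0180833.
Level-payment amortization: P = B₀·r / (1 − (1+r)^(−n)) = 7420.00·0.0180833 / (1 − 1.01808^(−60)).
Denominator 1 − (1+r)^(−60) = 0.658806829.
P = 134.178 / 0.658806829 ≈ 203.67.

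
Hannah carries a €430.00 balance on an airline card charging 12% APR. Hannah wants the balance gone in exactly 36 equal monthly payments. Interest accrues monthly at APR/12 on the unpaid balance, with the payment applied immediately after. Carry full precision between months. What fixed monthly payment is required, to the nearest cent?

Monthly rate r = 12%/12 = 1% = 0.01.
Level-payment amortization: P = B₀·r / (1 − (1+r)^(−n)) = 430.00·0.01 / (1 − 1.01^(−36)).
Denominator 1 − (1+r)^(−36) = 0.30107505.
P = 4.3 / 0.30107505 ≈ 14.28.

€14.28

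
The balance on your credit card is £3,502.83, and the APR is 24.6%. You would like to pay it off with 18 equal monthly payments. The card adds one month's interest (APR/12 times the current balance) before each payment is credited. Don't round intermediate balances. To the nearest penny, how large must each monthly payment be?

£234.67

Monthly rate r = 24.6%/12 = 2.05% = 0.0205.
Level-payment amortization: P = B₀·r / (1 − (1+r)^(−n)) = 3502.83·0.0205 / (1 − 1.0205^(−18)).
Denominator 1 − (1+r)^(−18) = 0.305989826.
P = 71.808 / 0.305989826 ≈ 234.67.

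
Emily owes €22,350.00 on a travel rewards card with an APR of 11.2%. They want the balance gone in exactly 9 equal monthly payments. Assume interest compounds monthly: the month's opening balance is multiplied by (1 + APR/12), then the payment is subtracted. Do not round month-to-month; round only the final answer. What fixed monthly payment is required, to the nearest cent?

€2,600.66

Monthly rate r = 11.2%/12 = 0.933333% = 0.00933333.
Level-payment amortization: P = B₀·r / (1 − (1+r)^(−n)) = 22350.00·0.00933333 / (1 − 1.00933^(−9)).
Denominator 1 − (1+r)^(−9) = 0.0802104841.
P = 208.6 / 0.0802104841 ≈ 2600.66.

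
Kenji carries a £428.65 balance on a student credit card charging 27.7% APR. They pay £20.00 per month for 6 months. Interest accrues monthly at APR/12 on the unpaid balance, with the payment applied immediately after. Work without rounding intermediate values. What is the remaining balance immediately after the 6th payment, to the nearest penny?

£364.41

Monthly rate r = 27.7%/12 = 2.30833% = 0.0230833.
Each month: B ← B·(1+r) − £20.00.
Month 1: interest £9.89; balance after payment £418.54.
Month 2: interest £9.66; balance after payment £408.21.
Month 3: interest £9.42; balance after payment £397.63.
Month 4: interest £9.18; balance after payment £386.81.
Month 5: interest £8.93; balance after payment £375.74.
Month 6: interest £8.67; balance after payment £364.41.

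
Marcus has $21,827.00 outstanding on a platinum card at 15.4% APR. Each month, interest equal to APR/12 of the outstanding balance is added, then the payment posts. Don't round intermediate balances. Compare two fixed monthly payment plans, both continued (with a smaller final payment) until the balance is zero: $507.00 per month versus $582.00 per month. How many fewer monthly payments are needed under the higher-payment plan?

12 fewer payments

Monthly rate r = 15.4%/12 = 1.28333% = 0.0128333.
At $507.00/mo: n = ⌈−ln(1 − rB₀/P)/ln(1+r)⌉ = 64 payments (last $28.14); total interest = total paid − $21,827.00 = $10,142.14.
At $582.00/mo: 52 payments (last $278.53); total interest $8,133.53.
Payments saved = 64 − 52 = 12.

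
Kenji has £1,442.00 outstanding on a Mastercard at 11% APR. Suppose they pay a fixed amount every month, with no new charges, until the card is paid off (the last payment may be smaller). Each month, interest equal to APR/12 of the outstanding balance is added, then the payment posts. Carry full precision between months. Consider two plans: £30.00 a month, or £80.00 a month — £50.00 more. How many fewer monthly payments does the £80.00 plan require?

44 fewer payments

Monthly rate r = 11%/12 = 0.916667% = 0.00916667.
At £30.00/mo: n = ⌈−ln(1 − rB₀/P)/ln(1+r)⌉ = 64 payments (last £19.89); total interest = total paid − £1,442.00 = £467.89.
At £80.00/mo: 20 payments (last £63.40); total interest £141.40.
Payments saved = 64 − 20 = 44.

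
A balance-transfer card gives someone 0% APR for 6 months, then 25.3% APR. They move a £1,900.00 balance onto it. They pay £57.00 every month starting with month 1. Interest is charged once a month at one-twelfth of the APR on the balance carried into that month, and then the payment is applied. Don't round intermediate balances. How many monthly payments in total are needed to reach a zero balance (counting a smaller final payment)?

Promo months 1–6 at r₀ = 0%/12 = 0; months 7+ at r₁ = 25.3%/12 = 0.0210833.
After month 6 (no interest yet): B = £1,900.00 − 6·£57.00 = £1,558.00.
Then at r₁ with £57.00/mo: n₂ = −ln(1 − r₁·B/P)/ln(1+r₁) ≈ 41.16 → 42 more payments.

48 payments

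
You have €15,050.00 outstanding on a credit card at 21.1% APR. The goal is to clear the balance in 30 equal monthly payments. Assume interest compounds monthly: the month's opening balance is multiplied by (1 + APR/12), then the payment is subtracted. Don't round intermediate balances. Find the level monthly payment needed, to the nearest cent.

€649.86

Monthly rate r = 21.1%/12 = 1.75833% = 0.0175833.
Level-payment amortization: P = B₀·r / (1 − (1+r)^(−n)) = 15050.00·0.0175833 / (1 − 1.01758^(−30)).
Denominator 1 − (1+r)^(−30) = 0.40721058.
P = 264.629 / 0.40721058 ≈ 649.86.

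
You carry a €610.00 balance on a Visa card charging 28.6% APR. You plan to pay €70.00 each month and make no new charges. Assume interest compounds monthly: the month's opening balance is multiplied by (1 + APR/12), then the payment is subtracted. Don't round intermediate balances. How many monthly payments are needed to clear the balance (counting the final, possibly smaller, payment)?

10 months

Monthly rate r = 28.6%/12 = 2.38333% = 0.0238333.
Recurrence: B ← B·(1+r) − €70.00.
Month 1: interest €14.54; balance after payment €554.54.
Month 2: interest €13.22; balance after payment €497.75.
Closed form: n = −ln(1 − rB₀/P)/ln(1+r) = −ln(0.79231)/ln(1.02383) ≈ 9.884, so the balance reaches zero during payment 10.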